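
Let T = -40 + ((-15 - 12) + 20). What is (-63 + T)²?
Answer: 12100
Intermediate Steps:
T = -47 (T = -40 + (-27 + 20) = -40 - 7 = -47)
(-63 + T)² = (-63 - 47)² = (-110)² = 12100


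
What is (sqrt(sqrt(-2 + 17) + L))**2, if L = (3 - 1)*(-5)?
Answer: -10 + sqrt(15) ≈ -6.1270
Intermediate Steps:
L = -10 (L = 2*(-5) = -10)
(sqrt(sqrt(-2 + 17) + L))**2 = (sqrt(sqrt(-2 + 17) - 10))**2 = (sqrt(sqrt(15) - 10))**2 = (sqrt(-10 + sqrt(15)))**2 = -10 + sqrt(15)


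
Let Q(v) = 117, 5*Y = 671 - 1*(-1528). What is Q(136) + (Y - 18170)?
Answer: -88066/5 ≈ -17613.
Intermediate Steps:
Y = 2199/5 (Y = (671 - 1*(-1528))/5 = (671 + 1528)/5 = (1/5)*2199 = 2199/5 ≈ 439.80)
Q(136) + (Y - 18170) = 117 + (2199/5 - 18170) = 117 - 88651/5 = -88066/5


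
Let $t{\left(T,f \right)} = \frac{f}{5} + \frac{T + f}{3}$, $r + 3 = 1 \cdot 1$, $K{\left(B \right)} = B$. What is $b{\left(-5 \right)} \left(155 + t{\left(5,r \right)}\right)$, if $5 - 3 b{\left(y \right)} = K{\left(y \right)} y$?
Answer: $- \frac{3112}{3} \approx -1037.3$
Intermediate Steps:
$r = -2$ ($r = -3 + 1 \cdot 1 = -3 + 1 = -2$)
$t{\left(T,f \right)} = \frac{T}{3} + \frac{8 f}{15}$ ($t{\left(T,f \right)} = f \frac{1}{5} + \left(T + f\right) \frac{1}{3} = \frac{f}{5} + \left(\frac{T}{3} + \frac{f}{3}\right) = \frac{T}{3} + \frac{8 f}{15}$)
$b{\left(y \right)} = \frac{5}{3} - \frac{y^{2}}{3}$ ($b{\left(y \right)} = \frac{5}{3} - \frac{y y}{3} = \frac{5}{3} - \frac{y^{2}}{3}$)
$b{\left(-5 \right)} \left(155 + t{\left(5,r \right)}\right) = \left(\frac{5}{3} - \frac{\left(-5\right)^{2}}{3}\right) \left(155 + \left(\frac{1}{3} \cdot 5 + \frac{8}{15} \left(-2\right)\right)\right) = \left(\frac{5}{3} - \frac{25}{3}\right) \left(155 + \left(\frac{5}{3} - \frac{16}{15}\right)\right) = \left(\frac{5}{3} - \frac{25}{3}\right) \left(155 + \frac{3}{5}\right) = \left(- \frac{20}{3}\right) \frac{778}{5} = - \frac{3112}{3}$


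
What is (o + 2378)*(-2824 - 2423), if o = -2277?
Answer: -529947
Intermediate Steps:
(o + 2378)*(-2824 - 2423) = (-2277 + 2378)*(-2824 - 2423) = 101*(-5247) = -529947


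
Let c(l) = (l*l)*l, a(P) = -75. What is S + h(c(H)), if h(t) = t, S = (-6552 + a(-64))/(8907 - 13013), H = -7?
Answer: -1401731/4106 ≈ -341.39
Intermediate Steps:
c(l) = l³ (c(l) = l²*l = l³)
S = 6627/4106 (S = (-6552 - 75)/(8907 - 13013) = -6627/(-4106) = -6627*(-1/4106) = 6627/4106 ≈ 1.6140)
S + h(c(H)) = 6627/4106 + (-7)³ = 6627/4106 - 343 = -1401731/4106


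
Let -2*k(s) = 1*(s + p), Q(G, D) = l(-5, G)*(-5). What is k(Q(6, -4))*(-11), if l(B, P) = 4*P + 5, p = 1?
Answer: -792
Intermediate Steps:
l(B, P) = 5 + 4*P
Q(G, D) = -25 - 20*G (Q(G, D) = (5 + 4*G)*(-5) = -25 - 20*G)
k(s) = -1/2 - s/2 (k(s) = -(s + 1)/2 = -(1 + s)/2 = -1/2 - s/2)
k(Q(6, -4))*(-11) = (-1/2 - (-25 - 20*6)/2)*(-11) = (-1/2 - (-25 - 120)/2)*(-11) = (-1/2 - 1/2*(-145))*(-11) = (-1/2 + 145/2)*(-11) = 72*(-11) = -792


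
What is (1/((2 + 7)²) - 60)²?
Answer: 23609881/6561 ≈ 3598.5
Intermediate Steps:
(1/((2 + 7)²) - 60)² = (1/(9²) - 60)² = (1/81 - 60)² = (-4859/81)² = 23609881/6561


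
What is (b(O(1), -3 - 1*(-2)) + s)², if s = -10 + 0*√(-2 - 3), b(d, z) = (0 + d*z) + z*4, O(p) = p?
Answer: 225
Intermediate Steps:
b(d, z) = 4*z + d*z (b(d, z) = d*z + 4*z = 4*z + d*z)
s = -10 (s = -10 + 0*√(-5) = -10 + 0*(I*√5) = -10 + 0 = -10)
(b(O(1), -3 - 1*(-2)) + s)² = ((-3 - 1*(-2))*(4 + 1) - 10)² = ((-3 + 2)*5 - 10)² = (-1*5 - 10)² = (-5 - 10)² = (-15)² = 225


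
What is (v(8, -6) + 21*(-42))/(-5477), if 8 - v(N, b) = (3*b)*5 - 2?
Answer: 782/5477 ≈ 0.14278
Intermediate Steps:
v(N, b) = 10 - 15*b (v(N, b) = 8 - ((3*b)*5 - 2) = 8 - (15*b - 2) = 8 - (-2 + 15*b) = 8 + (2 - 15*b) = 10 - 15*b)
(v(8, -6) + 21*(-42))/(-5477) = ((10 - 15*(-6)) + 21*(-42))/(-5477) = ((10 + 90) - 882)*(-1/5477) = (100 - 882)*(-1/5477) = -782*(-1/5477) = 782/5477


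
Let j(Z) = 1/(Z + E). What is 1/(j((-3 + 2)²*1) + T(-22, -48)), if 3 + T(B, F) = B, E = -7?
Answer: -6/151 ≈ -0.039735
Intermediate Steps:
T(B, F) = -3 + B
j(Z) = 1/(-7 + Z) (j(Z) = 1/(Z - 7) = 1/(-7 + Z))
1/(j((-3 + 2)²*1) + T(-22, -48)) = 1/(1/(-7 + (-3 + 2)²*1) + (-3 - 22)) = 1/(1/(-7 + (-1)²*1) - 25) = 1/(1/(-7 + 1*1) - 25) = 1/(1/(-7 + 1) - 25) = 1/(1/(-6) - 25) = 1/(-⅙ - 25) = 1/(-151/6) = -6/151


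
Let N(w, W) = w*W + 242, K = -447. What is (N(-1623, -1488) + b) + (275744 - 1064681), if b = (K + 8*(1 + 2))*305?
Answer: 1497314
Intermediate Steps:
N(w, W) = 242 + W*w (N(w, W) = W*w + 242 = 242 + W*w)
b = -129015 (b = (-447 + 8*(1 + 2))*305 = (-447 + 8*3)*305 = (-447 + 24)*305 = -423*305 = -129015)
(N(-1623, -1488) + b) + (275744 - 1064681) = ((242 - 1488*(-1623)) - 129015) + (275744 - 1064681) = ((242 + 2415024) - 129015) - 788937 = (2415266 - 129015) - 788937 = 2286251 - 788937 = 1497314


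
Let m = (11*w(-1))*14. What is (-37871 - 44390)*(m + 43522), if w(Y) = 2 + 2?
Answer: -3630836018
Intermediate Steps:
w(Y) = 4
m = 616 (m = (11*4)*14 = 44*14 = 616)
(-37871 - 44390)*(m + 43522) = (-37871 - 44390)*(616 + 43522) = -82261*44138 = -3630836018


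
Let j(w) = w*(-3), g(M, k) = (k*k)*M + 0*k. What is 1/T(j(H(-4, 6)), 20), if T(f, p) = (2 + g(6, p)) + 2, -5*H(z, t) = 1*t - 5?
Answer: 1/2404 ≈ 0.00041597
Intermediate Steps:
g(M, k) = M*k² (g(M, k) = k²*M + 0 = M*k² + 0 = M*k²)
H(z, t) = 1 - t/5 (H(z, t) = -(1*t - 5)/5 = -(t - 5)/5 = -(-5 + t)/5 = 1 - t/5)
j(w) = -3*w
T(f, p) = 4 + 6*p² (T(f, p) = (2 + 6*p²) + 2 = 4 + 6*p²)
1/T(j(H(-4, 6)), 20) = 1/(4 + 6*20²) = 1/(4 + 6*400) = 1/(4 + 2400) = 1/2404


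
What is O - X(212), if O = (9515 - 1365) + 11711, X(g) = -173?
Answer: 20034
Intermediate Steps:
O = 19861 (O = 8150 + 11711 = 19861)
O - X(212) = 19861 - 1*(-173) = 19861 + 173 = 20034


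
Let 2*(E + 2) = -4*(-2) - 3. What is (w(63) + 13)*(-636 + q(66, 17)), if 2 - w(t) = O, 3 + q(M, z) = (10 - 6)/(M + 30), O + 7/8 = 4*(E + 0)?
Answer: -567395/64 ≈ -8865.5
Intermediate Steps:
E = ½ (E = -2 + (-4*(-2) - 3)/2 = -2 + (8 - 3)/2 = -2 + (½)*5 = -2 + 5/2 = ½ ≈ 0.50000)
O = 9/8 (O = -7/8 + 4*(½ + 0) = -7/8 + 4*(½) = -7/8 + 2 = 9/8 ≈ 1.1250)
q(M, z) = -3 + 4/(30 + M) (q(M, z) = -3 + (10 - 6)/(M + 30) = -3 + 4/(30 + M))
w(t) = 7/8 (w(t) = 2 - 1*9/8 = 2 - 9/8 = 7/8)
(w(63) + 13)*(-636 + q(66, 17)) = (7/8 + 13)*(-636 + (-86 - 3*66)/(30 + 66)) = 111*(-636 + (-86 - 198)/96)/8 = 111*(-636 + (1/96)*(-284))/8 = 111*(-636 - 71/24)/8 = (111/8)*(-15335/24) = -567395/64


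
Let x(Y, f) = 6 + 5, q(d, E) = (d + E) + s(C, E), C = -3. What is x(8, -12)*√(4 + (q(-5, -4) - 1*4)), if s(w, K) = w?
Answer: 22*I*√3 ≈ 38.105*I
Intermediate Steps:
q(d, E) = -3 + E + d (q(d, E) = (d + E) - 3 = (E + d) - 3 = -3 + E + d)
x(Y, f) = 11
x(8, -12)*√(4 + (q(-5, -4) - 1*4)) = 11*√(4 + ((-3 - 4 - 5) - 1*4)) = 11*√(4 + (-12 - 4)) = 11*√(4 - 16) = 11*√(-12) = 11*(2*I*√3) = 22*I*√3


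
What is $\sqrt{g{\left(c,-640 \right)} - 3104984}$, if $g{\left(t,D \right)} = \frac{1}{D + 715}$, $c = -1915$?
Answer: $\frac{i \sqrt{698621397}}{15} \approx 1762.1 i$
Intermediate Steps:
$g{\left(t,D \right)} = \frac{1}{715 + D}$
$\sqrt{g{\left(c,-640 \right)} - 3104984} = \sqrt{\frac{1}{715 - 640} - 3104984} = \sqrt{\frac{1}{75} - 3104984} = \sqrt{- \frac{232873799}{75}} = \frac{i \sqrt{698621397}}{15}$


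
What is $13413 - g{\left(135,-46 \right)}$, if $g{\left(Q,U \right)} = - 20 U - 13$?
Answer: $12506$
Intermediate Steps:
$g{\left(Q,U \right)} = -13 - 20 U$
$13413 - g{\left(135,-46 \right)} = 13413 - \left(-13 - -920\right) = 13413 - \left(-13 + 920\right) = 13413 - 907 = 12506$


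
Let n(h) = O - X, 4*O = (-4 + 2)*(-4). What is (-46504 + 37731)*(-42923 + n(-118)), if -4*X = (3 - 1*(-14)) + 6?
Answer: 1505981953/4 ≈ 3.7650e+8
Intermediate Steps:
X = -23/4 (X = -((3 - 1*(-14)) + 6)/4 = -((3 + 14) + 6)/4 = -(17 + 6)/4 = -¼*23 = -23/4 ≈ -5.7500)
O = 2 (O = ((-4 + 2)*(-4))/4 = (-2*(-4))/4 = (¼)*8 = 2)
n(h) = 31/4 (n(h) = 2 - 1*(-23/4) = 2 + 23/4 = 31/4)
(-46504 + 37731)*(-42923 + n(-118)) = (-46504 + 37731)*(-42923 + 31/4) = -8773*(-171661/4) = 1505981953/4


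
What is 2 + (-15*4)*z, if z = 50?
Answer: -2998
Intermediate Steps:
2 + (-15*4)*z = 2 - 15*4*50 = 2 - 60*50 = 2 - 3000 = -2998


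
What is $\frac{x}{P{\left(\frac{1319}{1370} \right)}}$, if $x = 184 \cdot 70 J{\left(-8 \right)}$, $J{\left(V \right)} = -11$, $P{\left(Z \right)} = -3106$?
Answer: $\frac{70840}{1553} \approx 45.615$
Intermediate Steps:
$x = -141680$ ($x = 184 \cdot 70 \left(-11\right) = 12880 \left(-11\right) = -141680$)
$\frac{x}{P{\left(\frac{1319}{1370} \right)}} = - \frac{141680}{-3106} = \left(-141680\right) \left(- \frac{1}{3106}\right) = \frac{70840}{1553}$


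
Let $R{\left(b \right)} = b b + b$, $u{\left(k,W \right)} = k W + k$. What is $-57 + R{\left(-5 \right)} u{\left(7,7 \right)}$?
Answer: $1063$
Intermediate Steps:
$u{\left(k,W \right)} = k + W k$ ($u{\left(k,W \right)} = W k + k = k + W k$)
$R{\left(b \right)} = b + b^{2}$ ($R{\left(b \right)} = b^{2} + b = b + b^{2}$)
$-57 + R{\left(-5 \right)} u{\left(7,7 \right)} = -57 + - 5 \left(1 - 5\right) 7 \left(1 + 7\right) = -57 + \left(-5\right) \left(-4\right) 7 \cdot 8 = -57 + 20 \cdot 56 = -57 + 1120 = 1063$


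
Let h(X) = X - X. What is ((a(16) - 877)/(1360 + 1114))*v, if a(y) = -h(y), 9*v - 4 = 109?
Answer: -99101/22266 ≈ -4.4508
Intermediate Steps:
h(X) = 0
v = 113/9 (v = 4/9 + (⅑)*109 = 4/9 + 109/9 = 113/9 ≈ 12.556)
a(y) = 0 (a(y) = -1*0 = 0)
((a(16) - 877)/(1360 + 1114))*v = ((0 - 877)/(1360 + 1114))*(113/9) = -877/2474*(113/9) = -877*1/2474*(113/9) = -877/2474*113/9 = -99101/22266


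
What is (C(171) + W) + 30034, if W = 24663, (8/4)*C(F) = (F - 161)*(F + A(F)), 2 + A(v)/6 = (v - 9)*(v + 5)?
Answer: 910852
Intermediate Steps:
A(v) = -12 + 6*(-9 + v)*(5 + v) (A(v) = -12 + 6*((v - 9)*(v + 5)) = -12 + 6*((-9 + v)*(5 + v)) = -12 + 6*(-9 + v)*(5 + v))
C(F) = (-161 + F)*(-282 - 23*F + 6*F²)/2 (C(F) = ((F - 161)*(F + (-282 - 24*F + 6*F²)))/2 = ((-161 + F)*(-282 - 23*F + 6*F²))/2 = (-161 + F)*(-282 - 23*F + 6*F²)/2)
(C(171) + W) + 30034 = ((22701 + 3*171³ - 989/2*171² + (3421/2)*171) + 24663) + 30034 = ((22701 + 3*5000211 - 989/2*29241 + 584991/2) + 24663) + 30034 = ((22701 + 15000633 - 28919349/2 + 584991/2) + 24663) + 30034 = (856155 + 24663) + 30034 = 880818 + 30034 = 910852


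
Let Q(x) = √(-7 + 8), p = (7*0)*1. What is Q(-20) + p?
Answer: 1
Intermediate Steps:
p = 0 (p = 0*1 = 0)
Q(x) = 1 (Q(x) = √1 = 1)
Q(-20) + p = 1 + 0 = 1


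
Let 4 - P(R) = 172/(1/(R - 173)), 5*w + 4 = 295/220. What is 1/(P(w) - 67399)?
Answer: -55/2065114 ≈ -2.6633e-5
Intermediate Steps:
w = -117/220 (w = -⅘ + (295/220)/5 = -⅘ + (295*(1/220))/5 = -⅘ + (⅕)*(59/44) = -⅘ + 59/220 = -117/220 ≈ -0.53182)
P(R) = 29760 - 172*R (P(R) = 4 - 172/(1/(R - 173)) = 4 - 172/(1/(-173 + R)) = 4 - 172*(-173 + R) = 4 - (-29756 + 172*R) = 4 + (29756 - 172*R) = 29760 - 172*R)
1/(P(w) - 67399) = 1/((29760 - 172*(-117/220)) - 67399) = 1/((29760 + 5031/55) - 67399) = 1/(1641831/55 - 67399) = 1/(-2065114/55) = -55/2065114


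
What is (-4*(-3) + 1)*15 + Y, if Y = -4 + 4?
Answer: 195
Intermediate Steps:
Y = 0
(-4*(-3) + 1)*15 + Y = (-4*(-3) + 1)*15 + 0 = (12 + 1)*15 + 0 = 13*15 + 0 = 195 + 0 = 195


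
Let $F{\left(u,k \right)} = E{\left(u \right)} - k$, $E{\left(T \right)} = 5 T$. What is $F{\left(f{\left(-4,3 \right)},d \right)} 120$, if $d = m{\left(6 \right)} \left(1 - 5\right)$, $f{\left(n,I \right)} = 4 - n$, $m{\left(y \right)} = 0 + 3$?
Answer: $6240$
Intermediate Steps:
$m{\left(y \right)} = 3$
$d = -12$ ($d = 3 \left(1 - 5\right) = 3 \left(-4\right) = -12$)
$F{\left(u,k \right)} = - k + 5 u$ ($F{\left(u,k \right)} = 5 u - k = - k + 5 u$)
$F{\left(f{\left(-4,3 \right)},d \right)} 120 = \left(\left(-1\right) \left(-12\right) + 5 \left(4 - -4\right)\right) 120 = \left(12 + 5 \left(4 + 4\right)\right) 120 = \left(12 + 5 \cdot 8\right) 120 = \left(12 + 40\right) 120 = 52 \cdot 120 = 6240$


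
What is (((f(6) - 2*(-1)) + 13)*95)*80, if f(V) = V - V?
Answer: 114000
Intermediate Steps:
f(V) = 0
(((f(6) - 2*(-1)) + 13)*95)*80 = (((0 - 2*(-1)) + 13)*95)*80 = (((0 + 2) + 13)*95)*80 = ((2 + 13)*95)*80 = (15*95)*80 = 1425*80 = 114000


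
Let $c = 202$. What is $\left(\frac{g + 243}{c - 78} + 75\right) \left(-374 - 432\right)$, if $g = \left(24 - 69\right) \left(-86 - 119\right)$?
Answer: $-121992$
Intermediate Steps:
$g = 9225$ ($g = \left(-45\right) \left(-205\right) = 9225$)
$\left(\frac{g + 243}{c - 78} + 75\right) \left(-374 - 432\right) = \left(\frac{9225 + 243}{202 - 78} + 75\right) \left(-374 - 432\right) = \left(\frac{9468}{124} + 75\right) \left(-806\right) = \left(9468 \cdot \frac{1}{124} + 75\right) \left(-806\right) = \left(\frac{2367}{31} + 75\right) \left(-806\right) = \frac{4692}{31} \left(-806\right) = -121992$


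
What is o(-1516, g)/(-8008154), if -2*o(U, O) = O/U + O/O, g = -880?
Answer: 599/6070180732 ≈ 9.8679e-8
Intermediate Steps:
o(U, O) = -½ - O/(2*U) (o(U, O) = -(O/U + O/O)/2 = -(O/U + 1)/2 = -(1 + O/U)/2 = -½ - O/(2*U))
o(-1516, g)/(-8008154) = ((½)*(-1*(-880) - 1*(-1516))/(-1516))/(-8008154) = ((½)*(-1/1516)*(880 + 1516))*(-1/8008154) = ((½)*(-1/1516)*2396)*(-1/8008154) = -599/758*(-1/8008154) = 599/6070180732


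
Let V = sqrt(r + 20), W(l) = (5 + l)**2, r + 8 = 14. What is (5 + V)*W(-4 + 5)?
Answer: 180 + 36*sqrt(26) ≈ 363.56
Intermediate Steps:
r = 6 (r = -8 + 14 = 6)
V = sqrt(26) (V = sqrt(6 + 20) = sqrt(26) ≈ 5.0990)
(5 + V)*W(-4 + 5) = (5 + sqrt(26))*(5 + (-4 + 5))**2 = (5 + sqrt(26))*(5 + 1)**2 = (5 + sqrt(26))*6**2 = (5 + sqrt(26))*36 = 180 + 36*sqrt(26)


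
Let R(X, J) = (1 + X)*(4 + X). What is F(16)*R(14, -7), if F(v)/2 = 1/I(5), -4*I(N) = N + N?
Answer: -216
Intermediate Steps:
I(N) = -N/2 (I(N) = -(N + N)/4 = -N/2)
F(v) = -⅘ (F(v) = 2/((-½*5)) = 2/(-5/2) = 2*(-⅖) = -⅘)
F(16)*R(14, -7) = -4*(4 + 14² + 5*14)/5 = -4*(4 + 196 + 70)/5 = -⅘*270 = -216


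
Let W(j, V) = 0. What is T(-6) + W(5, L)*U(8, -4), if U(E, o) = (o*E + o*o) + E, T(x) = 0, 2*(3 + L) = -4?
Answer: 0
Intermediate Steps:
L = -5 (L = -3 + (½)*(-4) = -3 - 2 = -5)
U(E, o) = E + o² + E*o (U(E, o) = (E*o + o²) + E = (o² + E*o) + E = E + o² + E*o)
T(-6) + W(5, L)*U(8, -4) = 0 + 0*(8 + (-4)² + 8*(-4)) = 0 + 0*(8 + 16 - 32) = 0 + 0*(-8) = 0 + 0 = 0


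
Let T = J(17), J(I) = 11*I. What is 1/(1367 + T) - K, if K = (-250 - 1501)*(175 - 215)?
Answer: -108842159/1554 ≈ -70040.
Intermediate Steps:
T = 187 (T = 11*17 = 187)
K = 70040 (K = -1751*(-40) = 70040)
1/(1367 + T) - K = 1/(1367 + 187) - 1*70040 = 1/1554 - 70040 = -108842159/1554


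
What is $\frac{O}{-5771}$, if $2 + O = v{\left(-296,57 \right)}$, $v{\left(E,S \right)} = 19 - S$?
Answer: $\frac{40}{5771} \approx 0.0069312$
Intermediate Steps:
$O = -40$ ($O = -2 + \left(19 - 57\right) = -2 - 38 = -40$)
$\frac{O}{-5771} = - \frac{40}{-5771} = \left(-40\right) \left(- \frac{1}{5771}\right) = \frac{40}{5771}$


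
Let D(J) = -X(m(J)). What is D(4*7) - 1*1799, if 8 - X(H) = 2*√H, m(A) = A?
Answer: -1807 + 4*√7 ≈ -1796.4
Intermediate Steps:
X(H) = 8 - 2*√H
D(J) = -8 + 2*√J (D(J) = -(8 - 2*√J) = -8 + 2*√J)
D(4*7) - 1*1799 = (-8 + 2*√(4*7)) - 1*1799 = (-8 + 2*√28) - 1799 = (-8 + 2*(2*√7)) - 1799 = (-8 + 4*√7) - 1799 = -1807 + 4*√7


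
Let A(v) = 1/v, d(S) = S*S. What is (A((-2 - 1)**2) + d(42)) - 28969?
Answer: -244844/9 ≈ -27205.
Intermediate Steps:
d(S) = S**2
(A((-2 - 1)**2) + d(42)) - 28969 = (1/((-2 - 1)**2) + 42**2) - 28969 = (1/((-3)**2) + 1764) - 28969 = (1/9 + 1764) - 28969 = 15877/9 - 28969 = -244844/9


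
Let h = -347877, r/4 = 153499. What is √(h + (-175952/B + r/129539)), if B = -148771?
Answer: I*√2636694947474145801207089/2753092367 ≈ 589.81*I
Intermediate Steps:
r = 613996 (r = 4*153499 = 613996)
√(h + (-175952/B + r/129539)) = √(-347877 + (-175952/(-148771) + 613996/129539)) = √(-347877 + (-175952*(-1/148771) + 613996*(1/129539))) = √(-347877 + (25136/21253 + 613996/129539)) = √(-347877 + 16305349292/2753092367) = √(-957721208005567/2753092367) = I*√2636694947474145801207089/2753092367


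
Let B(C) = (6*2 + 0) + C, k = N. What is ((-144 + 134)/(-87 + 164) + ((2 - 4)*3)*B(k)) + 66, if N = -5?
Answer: 1838/77 ≈ 23.870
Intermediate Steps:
k = -5
B(C) = 12 + C (B(C) = (12 + 0) + C = 12 + C)
((-144 + 134)/(-87 + 164) + ((2 - 4)*3)*B(k)) + 66 = ((-144 + 134)/(-87 + 164) + ((2 - 4)*3)*(12 - 5)) + 66 = (-10/77 - 2*3*7) + 66 = (-10*1/77 - 6*7) + 66 = (-10/77 - 42) + 66 = -3244/77 + 66 = 1838/77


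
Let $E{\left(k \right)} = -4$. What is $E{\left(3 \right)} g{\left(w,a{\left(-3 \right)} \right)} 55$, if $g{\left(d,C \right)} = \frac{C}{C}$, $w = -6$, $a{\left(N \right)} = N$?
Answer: $-220$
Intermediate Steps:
$g{\left(d,C \right)} = 1$
$E{\left(3 \right)} g{\left(w,a{\left(-3 \right)} \right)} 55 = \left(-4\right) 1 \cdot 55 = \left(-4\right) 55 = -220$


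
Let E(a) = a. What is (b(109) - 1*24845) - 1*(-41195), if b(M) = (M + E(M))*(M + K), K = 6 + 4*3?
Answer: 44036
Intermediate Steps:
K = 18 (K = 6 + 12 = 18)
b(M) = 2*M*(18 + M) (b(M) = (M + M)*(M + 18) = (2*M)*(18 + M) = 2*M*(18 + M))
(b(109) - 1*24845) - 1*(-41195) = (2*109*(18 + 109) - 1*24845) - 1*(-41195) = (2*109*127 - 24845) + 41195 = (27686 - 24845) + 41195 = 2841 + 41195 = 44036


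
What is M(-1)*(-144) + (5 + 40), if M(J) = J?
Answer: 189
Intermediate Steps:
M(-1)*(-144) + (5 + 40) = -1*(-144) + (5 + 40) = 144 + 45 = 189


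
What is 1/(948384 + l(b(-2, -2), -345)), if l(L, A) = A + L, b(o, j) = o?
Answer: 1/948037 ≈ 1.0548e-6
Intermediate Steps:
1/(948384 + l(b(-2, -2), -345)) = 1/(948384 + (-345 - 2)) = 1/(948384 - 347) = 1/948037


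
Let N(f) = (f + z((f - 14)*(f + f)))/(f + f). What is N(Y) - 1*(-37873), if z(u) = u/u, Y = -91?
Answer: 3446488/91 ≈ 37874.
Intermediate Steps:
z(u) = 1
N(f) = (1 + f)/(2*f) (N(f) = (f + 1)/(f + f) = (1 + f)/((2*f)) = (1 + f)*(1/(2*f)) = (1 + f)/(2*f))
N(Y) - 1*(-37873) = (½)*(1 - 91)/(-91) - 1*(-37873) = (½)*(-1/91)*(-90) + 37873 = 45/91 + 37873 = 3446488/91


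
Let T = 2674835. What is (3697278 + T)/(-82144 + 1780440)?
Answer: 6372113/1698296 ≈ 3.7521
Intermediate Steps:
(3697278 + T)/(-82144 + 1780440) = (3697278 + 2674835)/(-82144 + 1780440) = 6372113/1698296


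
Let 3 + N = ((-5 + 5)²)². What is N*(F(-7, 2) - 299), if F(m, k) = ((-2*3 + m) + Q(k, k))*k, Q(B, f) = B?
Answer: 963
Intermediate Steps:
F(m, k) = k*(-6 + k + m) (F(m, k) = ((-2*3 + m) + k)*k = ((-6 + m) + k)*k = (-6 + k + m)*k = k*(-6 + k + m))
N = -3 (N = -3 + ((-5 + 5)²)² = -3 + (0²)² = -3 + 0² = -3 + 0 = -3)
N*(F(-7, 2) - 299) = -3*(2*(-6 + 2 - 7) - 299) = -3*(2*(-11) - 299) = -3*(-22 - 299) = -3*(-321) = 963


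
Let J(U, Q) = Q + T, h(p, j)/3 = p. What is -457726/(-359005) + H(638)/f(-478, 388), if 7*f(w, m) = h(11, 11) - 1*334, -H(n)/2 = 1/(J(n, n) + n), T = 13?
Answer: 25371097012/19898570135 ≈ 1.2750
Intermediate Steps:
h(p, j) = 3*p
J(U, Q) = 13 + Q (J(U, Q) = Q + 13 = 13 + Q)
H(n) = -2/(13 + 2*n) (H(n) = -2/((13 + n) + n) = -2/(13 + 2*n))
f(w, m) = -43 (f(w, m) = (3*11 - 1*334)/7 = (33 - 334)/7 = (⅐)*(-301) = -43)
-457726/(-359005) + H(638)/f(-478, 388) = -457726/(-359005) - 2/(13 + 2*638)/(-43) = -457726*(-1/359005) - 2/(13 + 1276)*(-1/43) = 457726/359005 - 2/1289*(-1/43) = 457726/359005 + 2/55427 = 25371097012/19898570135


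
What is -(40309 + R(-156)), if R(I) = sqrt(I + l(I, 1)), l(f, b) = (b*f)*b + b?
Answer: -40309 - I*sqrt(311) ≈ -40309.0 - 17.635*I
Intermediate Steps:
l(f, b) = b + f*b**2 (l(f, b) = f*b**2 + b = b + f*b**2)
R(I) = sqrt(1 + 2*I) (R(I) = sqrt(I + 1*(1 + 1*I)) = sqrt(I + 1*(1 + I)) = sqrt(I + (1 + I)) = sqrt(1 + 2*I))
-(40309 + R(-156)) = -(40309 + sqrt(1 + 2*(-156))) = -(40309 + sqrt(1 - 312)) = -(40309 + sqrt(-311)) = -(40309 + I*sqrt(311)) = -40309 - I*sqrt(311)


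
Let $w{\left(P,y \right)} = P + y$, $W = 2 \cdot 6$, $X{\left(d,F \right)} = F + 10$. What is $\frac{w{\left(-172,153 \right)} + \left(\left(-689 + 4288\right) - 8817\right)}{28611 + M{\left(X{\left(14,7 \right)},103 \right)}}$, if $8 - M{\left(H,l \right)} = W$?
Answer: $- \frac{5237}{28607} \approx -0.18307$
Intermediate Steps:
$X{\left(d,F \right)} = 10 + F$
$W = 12$
$M{\left(H,l \right)} = -4$ ($M{\left(H,l \right)} = 8 - 12 = -4$)
$\frac{w{\left(-172,153 \right)} + \left(\left(-689 + 4288\right) - 8817\right)}{28611 + M{\left(X{\left(14,7 \right)},103 \right)}} = \frac{\left(-172 + 153\right) + \left(\left(-689 + 4288\right) - 8817\right)}{28611 - 4} = \frac{-19 + \left(3599 - 8817\right)}{28607} = \left(-19 - 5218\right) \frac{1}{28607} = \left(-5237\right) \frac{1}{28607} = - \frac{5237}{28607}$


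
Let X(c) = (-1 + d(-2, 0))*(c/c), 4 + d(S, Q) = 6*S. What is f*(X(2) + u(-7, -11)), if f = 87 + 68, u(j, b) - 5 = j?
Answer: -2945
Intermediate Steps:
u(j, b) = 5 + j
d(S, Q) = -4 + 6*S
X(c) = -17 (X(c) = (-1 + (-4 + 6*(-2)))*(c/c) = (-1 + (-4 - 12))*1 = (-1 - 16)*1 = -17*1 = -17)
f = 155
f*(X(2) + u(-7, -11)) = 155*(-17 + (5 - 7)) = 155*(-17 - 2) = 155*(-19) = -2945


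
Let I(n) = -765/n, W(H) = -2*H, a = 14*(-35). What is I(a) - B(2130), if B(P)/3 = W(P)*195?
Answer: 244225953/98 ≈ 2.4921e+6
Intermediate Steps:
a = -490
B(P) = -1170*P (B(P) = 3*(-2*P*195) = 3*(-390*P) = -1170*P)
I(a) - B(2130) = -765/(-490) - (-1170)*2130 = -765*(-1/490) - 1*(-2492100) = 153/98 + 2492100 = 244225953/98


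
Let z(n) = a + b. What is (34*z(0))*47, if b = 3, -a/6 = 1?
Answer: -4794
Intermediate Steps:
a = -6 (a = -6*1 = -6)
z(n) = -3 (z(n) = -6 + 3 = -3)
(34*z(0))*47 = (34*(-3))*47 = -102*47 = -4794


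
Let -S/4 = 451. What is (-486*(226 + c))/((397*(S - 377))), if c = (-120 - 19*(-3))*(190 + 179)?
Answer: -3729402/288619 ≈ -12.922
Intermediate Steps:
c = -23247 (c = (-120 + 57)*369 = -63*369 = -23247)
S = -1804 (S = -4*451 = -1804)
(-486*(226 + c))/((397*(S - 377))) = (-486*(226 - 23247))/((397*(-1804 - 377))) = (-486*(-23021))/((397*(-2181))) = 11188206/(-865857) = 11188206*(-1/865857) = -3729402/288619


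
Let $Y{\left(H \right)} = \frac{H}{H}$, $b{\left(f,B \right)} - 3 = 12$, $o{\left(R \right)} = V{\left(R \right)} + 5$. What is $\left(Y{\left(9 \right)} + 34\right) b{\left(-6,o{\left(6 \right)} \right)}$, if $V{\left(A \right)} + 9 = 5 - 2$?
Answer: $525$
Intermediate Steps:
$V{\left(A \right)} = -6$ ($V{\left(A \right)} = -9 + \left(5 - 2\right) = -9 + 3 = -6$)
$o{\left(R \right)} = -1$ ($o{\left(R \right)} = -6 + 5 = -1$)
$b{\left(f,B \right)} = 15$ ($b{\left(f,B \right)} = 3 + 12 = 15$)
$Y{\left(H \right)} = 1$
$\left(Y{\left(9 \right)} + 34\right) b{\left(-6,o{\left(6 \right)} \right)} = \left(1 + 34\right) 15 = 35 \cdot 15 = 525$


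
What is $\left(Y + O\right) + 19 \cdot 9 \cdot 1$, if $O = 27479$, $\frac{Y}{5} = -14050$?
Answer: $-42600$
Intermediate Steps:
$Y = -70250$ ($Y = 5 \left(-14050\right) = -70250$)
$\left(Y + O\right) + 19 \cdot 9 \cdot 1 = \left(-70250 + 27479\right) + 19 \cdot 9 \cdot 1 = -42771 + 171 \cdot 1 = -42771 + 171 = -42600$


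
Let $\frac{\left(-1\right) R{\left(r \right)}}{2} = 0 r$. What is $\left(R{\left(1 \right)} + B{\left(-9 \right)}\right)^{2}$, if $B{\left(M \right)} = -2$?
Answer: $4$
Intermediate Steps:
$R{\left(r \right)} = 0$ ($R{\left(r \right)} = - 2 \cdot 0 r = \left(-2\right) 0 = 0$)
$\left(R{\left(1 \right)} + B{\left(-9 \right)}\right)^{2} = \left(0 - 2\right)^{2} = \left(-2\right)^{2} = 4$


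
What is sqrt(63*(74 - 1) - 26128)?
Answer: I*sqrt(21529) ≈ 146.73*I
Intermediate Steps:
sqrt(63*(74 - 1) - 26128) = sqrt(63*73 - 26128) = sqrt(4599 - 26128) = sqrt(-21529) = I*sqrt(21529)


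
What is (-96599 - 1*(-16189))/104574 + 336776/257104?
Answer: 909017549/1680399606 ≈ 0.54095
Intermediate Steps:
(-96599 - 1*(-16189))/104574 + 336776/257104 = (-96599 + 16189)*(1/104574) + 336776*(1/257104) = -80410*1/104574 + 42097/32138 = -40205/52287 + 42097/32138 = 909017549/1680399606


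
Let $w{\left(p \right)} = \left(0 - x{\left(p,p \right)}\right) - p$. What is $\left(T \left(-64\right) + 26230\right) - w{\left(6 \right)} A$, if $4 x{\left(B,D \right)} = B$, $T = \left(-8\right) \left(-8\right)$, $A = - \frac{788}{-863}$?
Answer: $\frac{19107552}{863} \approx 22141.0$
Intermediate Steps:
$A = \frac{788}{863}$ ($A = \left(-788\right) \left(- \frac{1}{863}\right) = \frac{788}{863} \approx 0.91309$)
$T = 64$
$x{\left(B,D \right)} = \frac{B}{4}$
$w{\left(p \right)} = - \frac{5 p}{4}$ ($w{\left(p \right)} = \left(0 - \frac{p}{4}\right) - p = - \frac{p}{4} - p = - \frac{5 p}{4}$)
$\left(T \left(-64\right) + 26230\right) - w{\left(6 \right)} A = \left(64 \left(-64\right) + 26230\right) - \left(- \frac{5}{4}\right) 6 \cdot \frac{788}{863} = \left(-4096 + 26230\right) - \left(- \frac{15}{2}\right) \frac{788}{863} = 22134 - - \frac{5910}{863} = 22134 + \frac{5910}{863} = \frac{19107552}{863}$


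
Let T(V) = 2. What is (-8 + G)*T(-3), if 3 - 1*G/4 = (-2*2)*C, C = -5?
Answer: -152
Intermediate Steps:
G = -68 (G = 12 - 4*(-2*2)*(-5) = 12 - (-16)*(-5) = 12 - 4*20 = 12 - 80 = -68)
(-8 + G)*T(-3) = (-8 - 68)*2 = -76*2 = -152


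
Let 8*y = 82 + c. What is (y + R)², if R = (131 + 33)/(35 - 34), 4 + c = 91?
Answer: 2193361/64 ≈ 34271.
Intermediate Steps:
c = 87 (c = -4 + 91 = 87)
R = 164 (R = 164/1 = 164*1 = 164)
y = 169/8 (y = (82 + 87)/8 = (⅛)*169 = 169/8 ≈ 21.125)
(y + R)² = (169/8 + 164)² = (1481/8)² = 2193361/64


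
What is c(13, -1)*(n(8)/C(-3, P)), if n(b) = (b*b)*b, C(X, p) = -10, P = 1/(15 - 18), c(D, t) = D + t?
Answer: -3072/5 ≈ -614.40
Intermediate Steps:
P = -1/3 (P = 1/(-3) = -1/3 ≈ -0.33333)
n(b) = b**3 (n(b) = b**2*b = b**3)
c(13, -1)*(n(8)/C(-3, P)) = (13 - 1)*(8**3/(-10)) = 12*(512*(-1/10)) = 12*(-256/5) = -3072/5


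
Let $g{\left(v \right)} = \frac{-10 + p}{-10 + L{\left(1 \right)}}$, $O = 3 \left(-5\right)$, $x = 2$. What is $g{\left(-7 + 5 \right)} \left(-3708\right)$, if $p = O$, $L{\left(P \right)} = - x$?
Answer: $-7725$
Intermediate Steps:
$O = -15$
$L{\left(P \right)} = -2$ ($L{\left(P \right)} = \left(-1\right) 2 = -2$)
$p = -15$
$g{\left(v \right)} = \frac{25}{12}$ ($g{\left(v \right)} = \frac{-10 - 15}{-10 - 2} = - \frac{25}{-12} = \left(-25\right) \left(- \frac{1}{12}\right) = \frac{25}{12}$)
$g{\left(-7 + 5 \right)} \left(-3708\right) = \frac{25}{12} \left(-3708\right) = -7725$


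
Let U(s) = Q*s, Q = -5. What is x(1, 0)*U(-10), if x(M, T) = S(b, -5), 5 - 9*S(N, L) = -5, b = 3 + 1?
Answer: 500/9 ≈ 55.556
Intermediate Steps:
b = 4
S(N, L) = 10/9 (S(N, L) = 5/9 - ⅑*(-5) = 5/9 + 5/9 = 10/9)
x(M, T) = 10/9
U(s) = -5*s
x(1, 0)*U(-10) = 10*(-5*(-10))/9 = (10/9)*50 = 500/9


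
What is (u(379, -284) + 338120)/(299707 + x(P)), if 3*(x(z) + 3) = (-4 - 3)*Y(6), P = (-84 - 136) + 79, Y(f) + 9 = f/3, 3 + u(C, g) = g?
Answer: 1013499/899161 ≈ 1.1272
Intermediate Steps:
u(C, g) = -3 + g
Y(f) = -9 + f/3
P = -141 (P = -220 + 79 = -141)
x(z) = 40/3 (x(z) = -3 + ((-4 - 3)*(-9 + (⅓)*6))/3 = -3 + (-7*(-9 + 2))/3 = -3 + (-7*(-7))/3 = -3 + (⅓)*49 = -3 + 49/3 = 40/3)
(u(379, -284) + 338120)/(299707 + x(P)) = ((-3 - 284) + 338120)/(299707 + 40/3) = (-287 + 338120)/(899161/3) = 337833*(3/899161) = 1013499/899161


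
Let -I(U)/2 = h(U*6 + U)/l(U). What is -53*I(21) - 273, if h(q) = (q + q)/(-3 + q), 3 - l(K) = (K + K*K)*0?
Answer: -7231/36 ≈ -200.86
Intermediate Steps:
l(K) = 3 (l(K) = 3 - (K + K*K)*0 = 3 - (K + K**2)*0 = 3 - 1*0 = 3 + 0 = 3)
h(q) = 2*q/(-3 + q) (h(q) = (2*q)/(-3 + q) = 2*q/(-3 + q))
I(U) = -28*U/(3*(-3 + 7*U)) (I(U) = -2*2*(U*6 + U)/(-3 + (U*6 + U))/3 = -2*2*(6*U + U)/(-3 + (6*U + U))/3 = -2*2*(7*U)/(-3 + 7*U)/3 = -2*14*U/(-3 + 7*U)/3 = -28*U/(3*(-3 + 7*U)))
-53*I(21) - 273 = -(-1484)*21/(-9 + 21*21) - 273 = -(-1484)*21/(-9 + 441) - 273 = -(-1484)*21/432 - 273 = -53*(-49/36) - 273 = 2597/36 - 273 = -7231/36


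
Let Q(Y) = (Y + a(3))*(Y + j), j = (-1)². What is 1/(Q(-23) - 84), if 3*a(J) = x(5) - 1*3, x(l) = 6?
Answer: 1/400 ≈ 0.0025000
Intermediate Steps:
a(J) = 1 (a(J) = (6 - 1*3)/3 = (6 - 3)/3 = (⅓)*3 = 1)
j = 1
Q(Y) = (1 + Y)² (Q(Y) = (Y + 1)*(Y + 1) = (1 + Y)*(1 + Y) = (1 + Y)²)
1/(Q(-23) - 84) = 1/((1 + (-23)² + 2*(-23)) - 84) = 1/((1 + 529 - 46) - 84) = 1/(484 - 84) = 1/400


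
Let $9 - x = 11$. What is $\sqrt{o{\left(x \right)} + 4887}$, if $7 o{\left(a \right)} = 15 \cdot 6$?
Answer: $\frac{3 \sqrt{26677}}{7} \approx 69.999$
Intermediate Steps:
$x = -2$ ($x = 9 - 11 = -2$)
$o{\left(a \right)} = \frac{90}{7}$ ($o{\left(a \right)} = \frac{15 \cdot 6}{7} = \frac{1}{7} \cdot 90 = \frac{90}{7}$)
$\sqrt{o{\left(x \right)} + 4887} = \sqrt{\frac{90}{7} + 4887} = \sqrt{\frac{34299}{7}} = \frac{3 \sqrt{26677}}{7}$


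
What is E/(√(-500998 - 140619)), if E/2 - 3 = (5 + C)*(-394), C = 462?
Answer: 367990*I*√641617/641617 ≈ 459.41*I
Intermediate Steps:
E = -367990 (E = 6 + 2*((5 + 462)*(-394)) = 6 + 2*(467*(-394)) = 6 + 2*(-183998) = 6 - 367996 = -367990)
E/(√(-500998 - 140619)) = -367990/√(-500998 - 140619) = -367990*(-I*√641617/641617) = -(-367990)*I*√641617/641617 = 367990*I*√641617/641617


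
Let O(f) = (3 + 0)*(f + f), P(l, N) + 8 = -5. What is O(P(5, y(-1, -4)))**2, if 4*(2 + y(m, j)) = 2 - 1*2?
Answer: 6084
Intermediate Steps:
y(m, j) = -2 (y(m, j) = -2 + (2 - 1*2)/4 = -2 + (2 - 2)/4 = -2 + (1/4)*0 = -2 + 0 = -2)
P(l, N) = -13 (P(l, N) = -8 - 5 = -13)
O(f) = 6*f (O(f) = 3*(2*f) = 6*f)
O(P(5, y(-1, -4)))**2 = (6*(-13))**2 = (-78)**2 = 6084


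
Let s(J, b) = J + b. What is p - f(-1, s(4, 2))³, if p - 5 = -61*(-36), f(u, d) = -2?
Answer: 2209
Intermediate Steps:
p = 2201 (p = 5 - 61*(-36) = 5 + 2196 = 2201)
p - f(-1, s(4, 2))³ = 2201 - 1*(-2)³ = 2201 - 1*(-8) = 2201 + 8 = 2209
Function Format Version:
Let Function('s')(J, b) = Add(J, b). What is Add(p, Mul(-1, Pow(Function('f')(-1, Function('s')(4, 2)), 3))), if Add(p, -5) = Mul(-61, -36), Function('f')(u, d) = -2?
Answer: 2209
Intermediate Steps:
p = 2201 (p = Add(5, Mul(-61, -36)) = Add(5, 2196) = 2201)
Add(p, Mul(-1, Pow(Function('f')(-1, Function('s')(4, 2)), 3))) = Add(2201, Mul(-1, Pow(-2, 3))) = Add(2201, Mul(-1, -8)) = Add(2201, 8) = 2209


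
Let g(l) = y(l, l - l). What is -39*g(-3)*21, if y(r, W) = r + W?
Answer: 2457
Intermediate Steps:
y(r, W) = W + r
g(l) = l (g(l) = (l - l) + l = 0 + l = l)
-39*g(-3)*21 = -39*(-3)*21 = 117*21 = 2457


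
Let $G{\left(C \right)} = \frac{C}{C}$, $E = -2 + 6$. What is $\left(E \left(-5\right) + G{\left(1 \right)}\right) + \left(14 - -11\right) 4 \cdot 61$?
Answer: $6081$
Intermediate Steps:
$E = 4$
$G{\left(C \right)} = 1$
$\left(E \left(-5\right) + G{\left(1 \right)}\right) + \left(14 - -11\right) 4 \cdot 61 = \left(4 \left(-5\right) + 1\right) + \left(14 - -11\right) 4 \cdot 61 = \left(-20 + 1\right) + \left(14 + 11\right) 4 \cdot 61 = -19 + 25 \cdot 4 \cdot 61 = -19 + 100 \cdot 61 = -19 + 6100 = 6081$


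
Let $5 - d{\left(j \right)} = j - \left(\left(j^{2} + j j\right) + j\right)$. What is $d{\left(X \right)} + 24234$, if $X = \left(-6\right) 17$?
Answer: $45047$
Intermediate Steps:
$X = -102$
$d{\left(j \right)} = 5 + 2 j^{2}$ ($d{\left(j \right)} = 5 - \left(j - \left(\left(j^{2} + j j\right) + j\right)\right) = 5 - \left(j - \left(\left(j^{2} + j^{2}\right) + j\right)\right) = 5 - \left(j - \left(2 j^{2} + j\right)\right) = 5 - \left(j - \left(j + 2 j^{2}\right)\right) = 5 - - 2 j^{2} = 5 + 2 j^{2}$)
$d{\left(X \right)} + 24234 = \left(5 + 2 \left(-102\right)^{2}\right) + 24234 = \left(5 + 2 \cdot 10404\right) + 24234 = \left(5 + 20808\right) + 24234 = 20813 + 24234 = 45047$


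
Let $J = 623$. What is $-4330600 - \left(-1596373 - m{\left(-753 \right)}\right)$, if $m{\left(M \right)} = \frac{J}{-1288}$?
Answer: $- \frac{503097857}{184} \approx -2.7342 \cdot 10^{6}$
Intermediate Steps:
$m{\left(M \right)} = - \frac{89}{184}$ ($m{\left(M \right)} = \frac{623}{-1288} = 623 \left(- \frac{1}{1288}\right) = - \frac{89}{184}$)
$-4330600 - \left(-1596373 - m{\left(-753 \right)}\right) = -4330600 - \left(-1596373 - - \frac{89}{184}\right) = -4330600 - \left(-1596373 + \frac{89}{184}\right) = -4330600 - - \frac{293732543}{184} = -4330600 + \frac{293732543}{184} = - \frac{503097857}{184}$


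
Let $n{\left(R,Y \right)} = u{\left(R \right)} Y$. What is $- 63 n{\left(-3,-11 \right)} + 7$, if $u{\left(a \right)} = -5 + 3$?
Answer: $-1379$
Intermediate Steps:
$u{\left(a \right)} = -2$
$n{\left(R,Y \right)} = - 2 Y$
$- 63 n{\left(-3,-11 \right)} + 7 = - 63 \left(\left(-2\right) \left(-11\right)\right) + 7 = \left(-63\right) 22 + 7 = -1386 + 7 = -1379$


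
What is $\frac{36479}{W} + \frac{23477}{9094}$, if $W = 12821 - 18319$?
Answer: $- \frac{50665870}{12499703} \approx -4.0534$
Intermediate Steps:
$W = -5498$
$\frac{36479}{W} + \frac{23477}{9094} = \frac{36479}{-5498} + \frac{23477}{9094} = 36479 \left(- \frac{1}{5498}\right) + 23477 \cdot \frac{1}{9094} = - \frac{36479}{5498} + \frac{23477}{9094} = - \frac{50665870}{12499703}$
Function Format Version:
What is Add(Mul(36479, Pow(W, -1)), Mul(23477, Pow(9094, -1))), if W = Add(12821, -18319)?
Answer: Rational(-50665870, 12499703) ≈ -4.0534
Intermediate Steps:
W = -5498
Add(Mul(36479, Pow(W, -1)), Mul(23477, Pow(9094, -1))) = Add(Mul(36479, Pow(-5498, -1)), Mul(23477, Pow(9094, -1))) = Add(Mul(36479, Rational(-1, 5498)), Mul(23477, Rational(1, 9094))) = Add(Rational(-36479, 5498), Rational(23477, 9094)) = Rational(-50665870, 12499703)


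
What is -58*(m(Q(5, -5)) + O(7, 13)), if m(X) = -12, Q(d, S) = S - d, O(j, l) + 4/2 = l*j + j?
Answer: -4872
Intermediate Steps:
O(j, l) = -2 + j + j*l (O(j, l) = -2 + (l*j + j) = -2 + (j*l + j) = -2 + (j + j*l) = -2 + j + j*l)
-58*(m(Q(5, -5)) + O(7, 13)) = -58*(-12 + (-2 + 7 + 7*13)) = -58*(-12 + (-2 + 7 + 91)) = -58*(-12 + 96) = -58*84 = -4872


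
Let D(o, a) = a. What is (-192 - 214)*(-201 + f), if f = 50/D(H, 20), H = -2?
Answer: 80591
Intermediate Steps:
f = 5/2 (f = 50/20 = 50*(1/20) = 5/2 ≈ 2.5000)
(-192 - 214)*(-201 + f) = (-192 - 214)*(-201 + 5/2) = -406*(-397/2) = 80591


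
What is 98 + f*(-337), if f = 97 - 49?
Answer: -16078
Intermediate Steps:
f = 48
98 + f*(-337) = 98 + 48*(-337) = 98 - 16176 = -16078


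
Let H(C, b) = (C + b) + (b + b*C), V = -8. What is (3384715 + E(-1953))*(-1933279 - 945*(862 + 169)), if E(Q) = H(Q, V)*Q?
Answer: 67698499229000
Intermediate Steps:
H(C, b) = C + 2*b + C*b (H(C, b) = (C + b) + (b + C*b) = C + 2*b + C*b)
E(Q) = Q*(-16 - 7*Q) (E(Q) = (Q + 2*(-8) + Q*(-8))*Q = (Q - 16 - 8*Q)*Q = (-16 - 7*Q)*Q = Q*(-16 - 7*Q))
(3384715 + E(-1953))*(-1933279 - 945*(862 + 169)) = (3384715 - 1953*(-16 - 7*(-1953)))*(-1933279 - 945*(862 + 169)) = (3384715 - 1953*(-16 + 13671))*(-1933279 - 945*1031) = (3384715 - 1953*13655)*(-1933279 - 974295) = (3384715 - 26668215)*(-2907574) = -23283500*(-2907574) = 67698499229000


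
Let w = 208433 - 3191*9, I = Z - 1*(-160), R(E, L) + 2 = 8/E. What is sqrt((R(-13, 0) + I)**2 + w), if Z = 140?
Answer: sqrt(45317622)/13 ≈ 517.83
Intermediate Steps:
R(E, L) = -2 + 8/E
I = 300 (I = 140 - 1*(-160) = 140 + 160 = 300)
w = 179714 (w = 208433 - 28719 = 179714)
sqrt((R(-13, 0) + I)**2 + w) = sqrt(((-2 + 8/(-13)) + 300)**2 + 179714) = sqrt(((-2 + 8*(-1/13)) + 300)**2 + 179714) = sqrt(((-2 - 8/13) + 300)**2 + 179714) = sqrt((-34/13 + 300)**2 + 179714) = sqrt((3866/13)**2 + 179714) = sqrt(14945956/169 + 179714) = sqrt(45317622/169) = sqrt(45317622)/13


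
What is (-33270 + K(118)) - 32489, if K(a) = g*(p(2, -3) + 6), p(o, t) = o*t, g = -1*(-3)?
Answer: -65759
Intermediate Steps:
g = 3
K(a) = 0 (K(a) = 3*(2*(-3) + 6) = 3*(-6 + 6) = 3*0 = 0)
(-33270 + K(118)) - 32489 = (-33270 + 0) - 32489 = -33270 - 32489 = -65759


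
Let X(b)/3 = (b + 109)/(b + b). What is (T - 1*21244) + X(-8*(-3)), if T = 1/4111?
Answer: -1396798565/65776 ≈ -21236.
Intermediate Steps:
T = 1/4111 ≈ 0.00024325
X(b) = 3*(109 + b)/(2*b) (X(b) = 3*((b + 109)/(b + b)) = 3*((109 + b)/((2*b))) = 3*((109 + b)*(1/(2*b))) = 3*((109 + b)/(2*b)) = 3*(109 + b)/(2*b))
(T - 1*21244) + X(-8*(-3)) = (1/4111 - 1*21244) + 3*(109 - 8*(-3))/(2*((-8*(-3)))) = (1/4111 - 21244) + (3/2)*(109 + 24)/24 = -87334083/4111 + (3/2)*(1/24)*133 = -87334083/4111 + 133/16 = -1396798565/65776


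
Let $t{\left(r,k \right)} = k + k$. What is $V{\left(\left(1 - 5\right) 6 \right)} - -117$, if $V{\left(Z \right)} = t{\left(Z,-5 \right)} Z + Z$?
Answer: $333$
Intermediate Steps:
$t{\left(r,k \right)} = 2 k$
$V{\left(Z \right)} = - 9 Z$ ($V{\left(Z \right)} = 2 \left(-5\right) Z + Z = - 10 Z + Z = - 9 Z$)
$V{\left(\left(1 - 5\right) 6 \right)} - -117 = - 9 \left(1 - 5\right) 6 - -117 = - 9 \left(\left(-4\right) 6\right) + 117 = \left(-9\right) \left(-24\right) + 117 = 216 + 117 = 333$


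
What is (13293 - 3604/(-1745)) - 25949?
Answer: -22081116/1745 ≈ -12654.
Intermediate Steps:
(13293 - 3604/(-1745)) - 25949 = (13293 - 3604*(-1/1745)) - 25949 = (13293 + 3604/1745) - 25949 = 23199889/1745 - 25949 = -22081116/1745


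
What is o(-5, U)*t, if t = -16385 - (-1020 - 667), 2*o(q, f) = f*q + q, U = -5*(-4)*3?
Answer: 2241445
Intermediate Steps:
U = 60 (U = 20*3 = 60)
o(q, f) = q/2 + f*q/2 (o(q, f) = (f*q + q)/2 = (q + f*q)/2 = q/2 + f*q/2)
t = -14698 (t = -16385 - 1*(-1687) = -16385 + 1687 = -14698)
o(-5, U)*t = ((½)*(-5)*(1 + 60))*(-14698) = ((½)*(-5)*61)*(-14698) = -305/2*(-14698) = 2241445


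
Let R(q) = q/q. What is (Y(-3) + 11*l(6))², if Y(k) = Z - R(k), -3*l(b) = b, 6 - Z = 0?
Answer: 289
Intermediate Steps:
Z = 6 (Z = 6 - 1*0 = 6 + 0 = 6)
l(b) = -b/3
R(q) = 1
Y(k) = 5 (Y(k) = 6 - 1*1 = 6 - 1 = 5)
(Y(-3) + 11*l(6))² = (5 + 11*(-⅓*6))² = (5 + 11*(-2))² = (5 - 22)² = (-17)² = 289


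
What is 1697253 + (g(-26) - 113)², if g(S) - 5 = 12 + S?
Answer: 1712137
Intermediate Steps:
g(S) = 17 + S (g(S) = 5 + (12 + S) = 17 + S)
1697253 + (g(-26) - 113)² = 1697253 + ((17 - 26) - 113)² = 1697253 + (-9 - 113)² = 1697253 + (-122)² = 1697253 + 14884 = 1712137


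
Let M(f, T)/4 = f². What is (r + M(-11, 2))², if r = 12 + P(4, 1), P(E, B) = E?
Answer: 250000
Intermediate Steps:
r = 16 (r = 12 + 4 = 16)
M(f, T) = 4*f²
(r + M(-11, 2))² = (16 + 4*(-11)²)² = (16 + 4*121)² = (16 + 484)² = 500² = 250000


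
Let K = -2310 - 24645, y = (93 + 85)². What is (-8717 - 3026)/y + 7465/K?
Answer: -110610725/170808444 ≈ -0.64757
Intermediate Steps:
y = 31684 (y = 178² = 31684)
K = -26955
(-8717 - 3026)/y + 7465/K = (-8717 - 3026)/31684 + 7465/(-26955) = -11743*1/31684 + 7465*(-1/26955) = -11743/31684 - 1493/5391 = -110610725/170808444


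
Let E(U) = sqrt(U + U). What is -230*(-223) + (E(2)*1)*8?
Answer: 51306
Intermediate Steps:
E(U) = sqrt(2)*sqrt(U) (E(U) = sqrt(2*U) = sqrt(2)*sqrt(U))
-230*(-223) + (E(2)*1)*8 = -230*(-223) + ((sqrt(2)*sqrt(2))*1)*8 = 51290 + (2*1)*8 = 51290 + 2*8 = 51290 + 16 = 51306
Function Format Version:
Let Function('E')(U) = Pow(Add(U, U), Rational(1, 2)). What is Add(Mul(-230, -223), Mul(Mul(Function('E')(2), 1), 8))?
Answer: 51306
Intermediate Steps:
Function('E')(U) = Mul(Pow(2, Rational(1, 2)), Pow(U, Rational(1, 2))) (Function('E')(U) = Pow(Mul(2, U), Rational(1, 2)) = Mul(Pow(2, Rational(1, 2)), Pow(U, Rational(1, 2))))
Add(Mul(-230, -223), Mul(Mul(Function('E')(2), 1), 8)) = Add(Mul(-230, -223), Mul(Mul(Mul(Pow(2, Rational(1, 2)), Pow(2, Rational(1, 2))), 1), 8)) = Add(51290, Mul(Mul(2, 1), 8)) = Add(51290, Mul(2, 8)) = Add(51290, 16) = 51306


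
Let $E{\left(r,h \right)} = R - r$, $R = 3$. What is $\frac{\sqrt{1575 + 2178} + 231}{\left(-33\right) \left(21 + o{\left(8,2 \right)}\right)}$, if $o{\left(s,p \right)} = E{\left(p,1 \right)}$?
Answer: $- \frac{7}{22} - \frac{\sqrt{417}}{242} \approx -0.40256$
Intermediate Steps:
$E{\left(r,h \right)} = 3 - r$
$o{\left(s,p \right)} = 3 - p$
$\frac{\sqrt{1575 + 2178} + 231}{\left(-33\right) \left(21 + o{\left(8,2 \right)}\right)} = \frac{\sqrt{1575 + 2178} + 231}{\left(-33\right) \left(21 + \left(3 - 2\right)\right)} = \frac{\sqrt{3753} + 231}{\left(-33\right) \left(21 + \left(3 - 2\right)\right)} = \frac{3 \sqrt{417} + 231}{\left(-33\right) \left(21 + 1\right)} = \frac{231 + 3 \sqrt{417}}{\left(-33\right) 22} = \frac{231 + 3 \sqrt{417}}{-726} = \left(231 + 3 \sqrt{417}\right) \left(- \frac{1}{726}\right) = - \frac{7}{22} - \frac{\sqrt{417}}{242}$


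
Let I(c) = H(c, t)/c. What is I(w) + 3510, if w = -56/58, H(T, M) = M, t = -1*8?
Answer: 24628/7 ≈ 3518.3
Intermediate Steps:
t = -8
w = -28/29 (w = -56*1/58 = -28/29 ≈ -0.96552)
I(c) = -8/c
I(w) + 3510 = -8/(-28/29) + 3510 = -8*(-29/28) + 3510 = 58/7 + 3510 = 24628/7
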